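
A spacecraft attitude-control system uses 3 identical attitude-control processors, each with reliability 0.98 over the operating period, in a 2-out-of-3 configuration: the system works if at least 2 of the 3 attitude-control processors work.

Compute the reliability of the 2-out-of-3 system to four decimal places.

R = Σ_{i=2}^{3} C(3,i) p^i (1−p)^{3−i} with p = 0.98
C(3,2)·0.98^2·0.02^1 = 0.057624
C(3,3)·0.98^3·0.02^0 = 0.941192
Sum = 0.9988

0.9988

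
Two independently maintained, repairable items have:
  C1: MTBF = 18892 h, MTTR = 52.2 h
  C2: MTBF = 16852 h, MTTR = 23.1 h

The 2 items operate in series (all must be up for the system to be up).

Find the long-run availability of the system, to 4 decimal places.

0.9959

A(C1) = MTBF/(MTBF+MTTR) = 18892/(18892+52.2) = 0.997245
A(C2) = MTBF/(MTBF+MTTR) = 16852/(16852+23.1) = 0.998631
Series availability: 0.997245 × 0.998631 = 0.9959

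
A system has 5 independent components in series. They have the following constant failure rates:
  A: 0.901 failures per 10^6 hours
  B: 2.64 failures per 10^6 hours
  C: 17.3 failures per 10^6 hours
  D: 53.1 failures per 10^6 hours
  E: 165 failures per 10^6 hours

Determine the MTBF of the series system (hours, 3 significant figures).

Series of exponential components: λ_sys = Σ λ_i
λ_sys = 0.000000901 + 0.00000264 + 0.0000173 + 0.0000531 + 0.000165 = 2.3894e-04 /h
MTBF = 1 / λ_sys = 4190 h

4190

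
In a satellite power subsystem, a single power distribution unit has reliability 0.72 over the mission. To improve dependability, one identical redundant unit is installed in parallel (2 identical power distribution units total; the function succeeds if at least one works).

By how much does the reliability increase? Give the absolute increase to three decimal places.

R_before = 0.72
R_after = 1 − (1 − 0.72)^2 = 0.922
ΔR = 0.922 − 0.72 = 0.202

0.202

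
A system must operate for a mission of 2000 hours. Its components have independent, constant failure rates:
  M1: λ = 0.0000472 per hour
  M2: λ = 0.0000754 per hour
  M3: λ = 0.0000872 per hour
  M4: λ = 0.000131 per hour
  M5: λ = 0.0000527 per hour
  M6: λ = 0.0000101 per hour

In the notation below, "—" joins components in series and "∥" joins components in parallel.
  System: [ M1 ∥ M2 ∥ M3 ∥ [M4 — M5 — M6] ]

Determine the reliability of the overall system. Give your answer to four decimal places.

R(M1) = exp(−0.0000472 × 2000) = 0.909919
R(M2) = exp(−0.0000754 × 2000) = 0.860020
R(M3) = exp(−0.0000872 × 2000) = 0.839961
R(M4) = exp(−0.000131 × 2000) = 0.769511
R(M5) = exp(−0.0000527 × 2000) = 0.899964
R(M6) = exp(−0.0000101 × 2000) = 0.980003
Series (M4, M5, and M6): 0.769511 × 0.899964 × 0.980003 = 0.678684
Parallel (M1, M2, M3, and [0.678684]): 1 − (1 − 0.909919)(1 − 0.860020)(1 − 0.839961)(1 − 0.678684) = 0.9994

0.9994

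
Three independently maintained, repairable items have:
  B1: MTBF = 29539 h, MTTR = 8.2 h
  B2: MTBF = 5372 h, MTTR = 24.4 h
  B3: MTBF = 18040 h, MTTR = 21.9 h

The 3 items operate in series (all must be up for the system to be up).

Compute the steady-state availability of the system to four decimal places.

A(B1) = MTBF/(MTBF+MTTR) = 29539/(29539+8.2) = 0.999722
A(B2) = MTBF/(MTBF+MTTR) = 5372/(5372+24.4) = 0.995478
A(B3) = MTBF/(MTBF+MTTR) = 18040/(18040+21.9) = 0.998788
Series availability: 0.999722 × 0.995478 × 0.998788 = 0.9940

0.9940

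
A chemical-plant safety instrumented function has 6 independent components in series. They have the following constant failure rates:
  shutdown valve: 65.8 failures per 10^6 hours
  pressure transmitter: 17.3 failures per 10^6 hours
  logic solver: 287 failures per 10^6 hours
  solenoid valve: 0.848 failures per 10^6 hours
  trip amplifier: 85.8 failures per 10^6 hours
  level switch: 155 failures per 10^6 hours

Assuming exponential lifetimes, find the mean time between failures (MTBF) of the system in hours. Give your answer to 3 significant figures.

1630

Series of exponential components: λ_sys = Σ λ_i
λ_sys = 0.0000658 + 0.0000173 + 0.000287 + 0.000000848 + 0.0000858 + 0.000155 = 6.1175e-04 /h
MTBF = 1 / λ_sys = 1630 h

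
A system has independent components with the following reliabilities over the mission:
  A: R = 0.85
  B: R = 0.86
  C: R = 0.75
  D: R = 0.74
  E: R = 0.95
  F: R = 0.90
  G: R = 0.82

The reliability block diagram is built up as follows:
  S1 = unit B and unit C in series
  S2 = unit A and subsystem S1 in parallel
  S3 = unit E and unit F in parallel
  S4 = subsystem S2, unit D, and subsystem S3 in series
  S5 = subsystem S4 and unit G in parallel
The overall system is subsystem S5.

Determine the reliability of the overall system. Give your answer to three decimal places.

0.945

Series (B and C): 0.86000 × 0.75000 = 0.64500
Parallel (A and [0.64500]): 1 − (1 − 0.85000)(1 − 0.64500) = 0.94675
Parallel (E and F): 1 − (1 − 0.95000)(1 − 0.90000) = 0.99500
Series ([0.94675], D, and [0.99500]): 0.94675 × 0.74000 × 0.99500 = 0.69709
Parallel ([0.69709] and G): 1 − (1 − 0.69709)(1 − 0.82000) = 0.945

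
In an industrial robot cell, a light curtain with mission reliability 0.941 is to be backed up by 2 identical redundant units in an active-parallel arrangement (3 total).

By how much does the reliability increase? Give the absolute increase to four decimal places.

0.0588

R_before = 0.941
R_after = 1 − (1 − 0.941)^3 = 0.9998
ΔR = 0.9998 − 0.941 = 0.0588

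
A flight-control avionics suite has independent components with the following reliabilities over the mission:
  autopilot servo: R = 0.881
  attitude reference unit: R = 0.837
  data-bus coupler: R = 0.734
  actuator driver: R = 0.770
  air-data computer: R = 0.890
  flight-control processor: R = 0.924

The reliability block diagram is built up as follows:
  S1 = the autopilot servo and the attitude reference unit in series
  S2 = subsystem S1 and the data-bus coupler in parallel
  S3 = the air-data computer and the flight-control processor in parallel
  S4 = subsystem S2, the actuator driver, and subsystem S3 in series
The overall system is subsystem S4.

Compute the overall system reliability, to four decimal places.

Series (autopilot servo and attitude reference unit): 0.881000 × 0.837000 = 0.737397
Parallel ([0.737397] and data-bus coupler): 1 − (1 − 0.737397)(1 − 0.734000) = 0.930148
Parallel (air-data computer and flight-control processor): 1 − (1 − 0.890000)(1 − 0.924000) = 0.991640
Series ([0.930148], actuator driver, and [0.991640]): 0.930148 × 0.770000 × 0.991640 = 0.7102

0.7102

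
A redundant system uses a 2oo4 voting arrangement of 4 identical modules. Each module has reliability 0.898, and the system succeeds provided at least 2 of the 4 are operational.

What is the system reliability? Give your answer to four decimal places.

0.9961

R = Σ_{i=2}^{4} C(4,i) p^i (1−p)^{4−i} with p = 0.898
C(4,2)·0.898^2·0.102^2 = 0.050339
C(4,3)·0.898^3·0.102^1 = 0.295454
C(4,4)·0.898^4·0.102^0 = 0.650287
Sum = 0.9961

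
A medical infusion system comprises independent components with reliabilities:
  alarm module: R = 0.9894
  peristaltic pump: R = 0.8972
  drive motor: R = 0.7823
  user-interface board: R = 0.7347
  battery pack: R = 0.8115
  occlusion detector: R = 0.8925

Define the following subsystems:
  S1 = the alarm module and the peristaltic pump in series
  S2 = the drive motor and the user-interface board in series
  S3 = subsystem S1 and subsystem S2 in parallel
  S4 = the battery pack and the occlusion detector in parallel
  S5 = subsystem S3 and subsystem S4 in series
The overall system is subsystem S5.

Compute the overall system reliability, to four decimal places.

0.9329

Series (alarm module and peristaltic pump): 0.989400 × 0.897200 = 0.887690
Series (drive motor and user-interface board): 0.782300 × 0.734700 = 0.574756
Parallel ([0.887690] and [0.574756]): 1 − (1 − 0.887690)(1 − 0.574756) = 0.952241
Parallel (battery pack and occlusion detector): 1 − (1 − 0.811500)(1 − 0.892500) = 0.979736
Series ([0.952241] and [0.979736]): 0.952241 × 0.979736 = 0.9329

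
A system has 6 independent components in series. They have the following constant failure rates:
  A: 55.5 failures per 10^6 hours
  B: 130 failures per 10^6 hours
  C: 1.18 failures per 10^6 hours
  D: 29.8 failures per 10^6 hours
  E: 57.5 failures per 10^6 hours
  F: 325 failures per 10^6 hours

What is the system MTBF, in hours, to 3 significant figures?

1670

Series of exponential components: λ_sys = Σ λ_i
λ_sys = 0.0000555 + 0.000130 + 0.00000118 + 0.0000298 + 0.0000575 + 0.000325 = 5.9898e-04 /h
MTBF = 1 / λ_sys = 1670 h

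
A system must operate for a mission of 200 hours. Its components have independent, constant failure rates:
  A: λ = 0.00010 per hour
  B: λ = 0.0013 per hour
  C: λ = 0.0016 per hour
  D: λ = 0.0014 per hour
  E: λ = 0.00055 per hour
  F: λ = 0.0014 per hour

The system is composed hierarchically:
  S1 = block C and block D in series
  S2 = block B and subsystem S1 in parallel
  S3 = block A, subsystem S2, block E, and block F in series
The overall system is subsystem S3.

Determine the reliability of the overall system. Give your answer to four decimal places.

R(A) = exp(−0.00010 × 200) = 0.980199
R(B) = exp(−0.0013 × 200) = 0.771052
R(C) = exp(−0.0016 × 200) = 0.726149
R(D) = exp(−0.0014 × 200) = 0.755784
R(E) = exp(−0.00055 × 200) = 0.895834
R(F) = exp(−0.0014 × 200) = 0.755784
Series (C and D): 0.726149 × 0.755784 = 0.548812
Parallel (B and [0.548812]): 1 − (1 − 0.771052)(1 − 0.548812) = 0.896701
Series (A, [0.896701], E, and F): 0.980199 × 0.896701 × 0.895834 × 0.755784 = 0.5951

0.5951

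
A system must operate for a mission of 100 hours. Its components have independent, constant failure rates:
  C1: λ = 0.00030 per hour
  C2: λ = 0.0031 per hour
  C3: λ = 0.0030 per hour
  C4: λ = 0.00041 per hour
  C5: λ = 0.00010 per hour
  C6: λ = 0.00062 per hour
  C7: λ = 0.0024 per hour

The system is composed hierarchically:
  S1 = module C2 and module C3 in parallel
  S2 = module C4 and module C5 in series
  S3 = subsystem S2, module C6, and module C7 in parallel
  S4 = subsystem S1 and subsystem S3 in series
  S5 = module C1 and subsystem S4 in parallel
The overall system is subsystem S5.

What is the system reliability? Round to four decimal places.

R(C1) = exp(−0.00030 × 100) = 0.970446
R(C2) = exp(−0.0031 × 100) = 0.733447
R(C3) = exp(−0.0030 × 100) = 0.740818
R(C4) = exp(−0.00041 × 100) = 0.959829
R(C5) = exp(−0.00010 × 100) = 0.990050
R(C6) = exp(−0.00062 × 100) = 0.939883
R(C7) = exp(−0.0024 × 100) = 0.786628
Parallel (C2 and C3): 1 − (1 − 0.733447)(1 − 0.740818) = 0.930914
Series (C4 and C5): 0.959829 × 0.990050 = 0.950279
Parallel ([0.950279], C6, and C7): 1 − (1 − 0.950279)(1 − 0.939883)(1 − 0.786628) = 0.999362
Series ([0.930914] and [0.999362]): 0.930914 × 0.999362 = 0.930320
Parallel (C1 and [0.930320]): 1 − (1 − 0.970446)(1 − 0.930320) = 0.9979

0.9979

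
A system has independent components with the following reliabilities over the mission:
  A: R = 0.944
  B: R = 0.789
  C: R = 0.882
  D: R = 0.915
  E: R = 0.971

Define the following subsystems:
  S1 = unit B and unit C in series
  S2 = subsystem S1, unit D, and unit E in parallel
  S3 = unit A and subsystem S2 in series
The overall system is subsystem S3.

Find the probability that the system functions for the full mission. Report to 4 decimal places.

Series (B and C): 0.789000 × 0.882000 = 0.695898
Parallel ([0.695898], D, and E): 1 − (1 − 0.695898)(1 − 0.915000)(1 − 0.971000) = 0.999250
Series (A and [0.999250]): 0.944000 × 0.999250 = 0.9433

0.9433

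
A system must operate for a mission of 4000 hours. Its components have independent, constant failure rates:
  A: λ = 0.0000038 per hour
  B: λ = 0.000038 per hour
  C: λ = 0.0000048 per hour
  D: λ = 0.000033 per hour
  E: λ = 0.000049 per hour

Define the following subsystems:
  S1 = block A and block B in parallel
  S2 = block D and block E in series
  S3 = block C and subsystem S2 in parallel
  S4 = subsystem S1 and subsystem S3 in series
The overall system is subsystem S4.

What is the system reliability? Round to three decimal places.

0.993

R(A) = exp(−0.0000038 × 4000) = 0.98491
R(B) = exp(−0.000038 × 4000) = 0.85899
R(C) = exp(−0.0000048 × 4000) = 0.98098
R(D) = exp(−0.000033 × 4000) = 0.87634
R(E) = exp(−0.000049 × 4000) = 0.82201
Parallel (A and B): 1 − (1 − 0.98491)(1 − 0.85899) = 0.99787
Series (D and E): 0.87634 × 0.82201 = 0.72036
Parallel (C and [0.72036]): 1 − (1 − 0.98098)(1 − 0.72036) = 0.99468
Series ([0.99787] and [0.99468]): 0.99787 × 0.99468 = 0.993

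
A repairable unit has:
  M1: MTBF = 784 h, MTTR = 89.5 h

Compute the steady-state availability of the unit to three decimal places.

0.898

A(M1) = MTBF/(MTBF+MTTR) = 784/(784+89.5) = 0.898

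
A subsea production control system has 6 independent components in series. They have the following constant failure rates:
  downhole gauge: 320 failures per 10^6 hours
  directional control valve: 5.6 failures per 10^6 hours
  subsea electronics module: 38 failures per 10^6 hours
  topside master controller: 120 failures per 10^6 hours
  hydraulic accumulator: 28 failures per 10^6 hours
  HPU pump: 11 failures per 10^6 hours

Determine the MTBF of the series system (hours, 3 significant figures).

Series of exponential components: λ_sys = Σ λ_i
λ_sys = 0.00032 + 0.0000056 + 0.000038 + 0.00012 + 0.000028 + 0.000011 = 5.2260e-04 /h
MTBF = 1 / λ_sys = 1910 h

1910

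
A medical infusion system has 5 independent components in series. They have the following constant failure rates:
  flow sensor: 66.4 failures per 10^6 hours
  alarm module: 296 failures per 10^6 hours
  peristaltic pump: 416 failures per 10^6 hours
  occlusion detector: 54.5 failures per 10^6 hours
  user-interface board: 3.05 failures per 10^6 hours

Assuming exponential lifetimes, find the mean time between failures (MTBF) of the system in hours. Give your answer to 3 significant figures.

1200

Series of exponential components: λ_sys = Σ λ_i
λ_sys = 0.0000664 + 0.000296 + 0.000416 + 0.0000545 + 0.00000305 = 8.3595e-04 /h
MTBF = 1 / λ_sys = 1200 h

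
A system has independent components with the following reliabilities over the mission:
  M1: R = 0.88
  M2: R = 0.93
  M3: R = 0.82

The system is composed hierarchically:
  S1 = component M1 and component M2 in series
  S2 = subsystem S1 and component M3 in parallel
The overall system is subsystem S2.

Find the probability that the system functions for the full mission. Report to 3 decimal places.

0.967

Series (M1 and M2): 0.88000 × 0.93000 = 0.81840
Parallel ([0.81840] and M3): 1 − (1 − 0.81840)(1 − 0.82000) = 0.967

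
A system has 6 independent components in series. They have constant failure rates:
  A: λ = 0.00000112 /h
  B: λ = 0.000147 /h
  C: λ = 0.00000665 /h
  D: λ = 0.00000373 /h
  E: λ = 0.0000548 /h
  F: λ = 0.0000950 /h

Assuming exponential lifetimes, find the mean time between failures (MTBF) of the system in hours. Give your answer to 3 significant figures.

3240

Series of exponential components: λ_sys = Σ λ_i
λ_sys = 0.00000112 + 0.000147 + 0.00000665 + 0.00000373 + 0.0000548 + 0.0000950 = 3.0830e-04 /h
MTBF = 1 / λ_sys = 3240 h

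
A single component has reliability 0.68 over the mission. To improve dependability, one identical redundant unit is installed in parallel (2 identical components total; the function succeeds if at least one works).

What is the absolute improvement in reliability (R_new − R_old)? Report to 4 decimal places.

R_before = 0.68
R_after = 1 − (1 − 0.68)^2 = 0.8976
ΔR = 0.8976 − 0.68 = 0.2176

0.2176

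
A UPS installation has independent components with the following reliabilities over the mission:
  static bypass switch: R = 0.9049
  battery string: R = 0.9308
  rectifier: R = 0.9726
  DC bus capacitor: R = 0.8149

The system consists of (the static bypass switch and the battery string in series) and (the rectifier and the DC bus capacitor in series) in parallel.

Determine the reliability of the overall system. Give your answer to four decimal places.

0.9673

Series (static bypass switch and battery string): 0.904900 × 0.930800 = 0.842281
Series (rectifier and DC bus capacitor): 0.972600 × 0.814900 = 0.792572
Parallel ([0.842281] and [0.792572]): 1 − (1 − 0.842281)(1 − 0.792572) = 0.9673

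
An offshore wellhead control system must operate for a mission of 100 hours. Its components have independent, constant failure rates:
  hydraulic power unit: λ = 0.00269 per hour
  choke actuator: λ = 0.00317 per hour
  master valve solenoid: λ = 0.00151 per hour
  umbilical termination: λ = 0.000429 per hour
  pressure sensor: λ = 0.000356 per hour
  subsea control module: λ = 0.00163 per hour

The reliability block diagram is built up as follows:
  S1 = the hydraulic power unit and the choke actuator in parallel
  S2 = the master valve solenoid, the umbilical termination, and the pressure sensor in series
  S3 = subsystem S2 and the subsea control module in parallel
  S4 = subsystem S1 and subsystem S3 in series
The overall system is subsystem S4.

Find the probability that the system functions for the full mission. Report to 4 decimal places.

R(hydraulic power unit) = exp(−0.00269 × 100) = 0.764143
R(choke actuator) = exp(−0.00317 × 100) = 0.728331
R(master valve solenoid) = exp(−0.00151 × 100) = 0.859848
R(umbilical termination) = exp(−0.000429 × 100) = 0.958007
R(pressure sensor) = exp(−0.000356 × 100) = 0.965026
R(subsea control module) = exp(−0.00163 × 100) = 0.849591
Parallel (hydraulic power unit and choke actuator): 1 − (1 − 0.764143)(1 − 0.728331) = 0.935925
Series (master valve solenoid, umbilical termination, and pressure sensor): 0.859848 × 0.958007 × 0.965026 = 0.794931
Parallel ([0.794931] and subsea control module): 1 − (1 − 0.794931)(1 − 0.849591) = 0.969156
Series ([0.935925] and [0.969156]): 0.935925 × 0.969156 = 0.9071

0.9071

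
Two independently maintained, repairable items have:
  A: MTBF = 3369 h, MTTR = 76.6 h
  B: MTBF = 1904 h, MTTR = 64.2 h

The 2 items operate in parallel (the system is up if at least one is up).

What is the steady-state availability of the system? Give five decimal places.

0.99927

A(A) = MTBF/(MTBF+MTTR) = 3369/(3369+76.6) = 0.977769
A(B) = MTBF/(MTBF+MTTR) = 1904/(1904+64.2) = 0.967381
Parallel availability: 1 − (1 − 0.977769)(1 − 0.967381) = 0.99927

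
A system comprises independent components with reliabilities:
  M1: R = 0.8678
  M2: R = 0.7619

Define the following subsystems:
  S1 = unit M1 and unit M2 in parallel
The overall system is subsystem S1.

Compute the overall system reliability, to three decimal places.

0.969

Parallel (M1 and M2): 1 − (1 − 0.86780)(1 − 0.76190) = 0.969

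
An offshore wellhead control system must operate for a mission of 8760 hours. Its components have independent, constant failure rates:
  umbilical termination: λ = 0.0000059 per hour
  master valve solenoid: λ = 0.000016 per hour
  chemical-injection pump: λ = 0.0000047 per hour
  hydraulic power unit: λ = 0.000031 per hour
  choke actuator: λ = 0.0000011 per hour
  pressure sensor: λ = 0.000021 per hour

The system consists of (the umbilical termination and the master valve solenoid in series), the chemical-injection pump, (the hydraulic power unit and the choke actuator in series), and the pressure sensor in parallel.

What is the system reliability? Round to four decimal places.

R(umbilical termination) = exp(−0.0000059 × 8760) = 0.949629
R(master valve solenoid) = exp(−0.000016 × 8760) = 0.869219
R(chemical-injection pump) = exp(−0.0000047 × 8760) = 0.959664
R(hydraulic power unit) = exp(−0.000031 × 8760) = 0.762190
R(choke actuator) = exp(−0.0000011 × 8760) = 0.990410
R(pressure sensor) = exp(−0.000021 × 8760) = 0.831969
Series (umbilical termination and master valve solenoid): 0.949629 × 0.869219 = 0.825436
Series (hydraulic power unit and choke actuator): 0.762190 × 0.990410 = 0.754881
Parallel ([0.825436], chemical-injection pump, [0.754881], and pressure sensor): 1 − (1 − 0.825436)(1 − 0.959664)(1 − 0.754881)(1 − 0.831969) = 0.9997

0.9997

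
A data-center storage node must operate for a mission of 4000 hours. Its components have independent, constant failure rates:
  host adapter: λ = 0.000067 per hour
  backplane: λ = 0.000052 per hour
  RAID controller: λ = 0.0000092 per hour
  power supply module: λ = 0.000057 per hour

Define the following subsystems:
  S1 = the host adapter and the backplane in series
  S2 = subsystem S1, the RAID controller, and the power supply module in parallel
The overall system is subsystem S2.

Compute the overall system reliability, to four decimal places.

0.9972

R(host adapter) = exp(−0.000067 × 4000) = 0.764908
R(backplane) = exp(−0.000052 × 4000) = 0.812207
R(RAID controller) = exp(−0.0000092 × 4000) = 0.963869
R(power supply module) = exp(−0.000057 × 4000) = 0.796124
Series (host adapter and backplane): 0.764908 × 0.812207 = 0.621264
Parallel ([0.621264], RAID controller, and power supply module): 1 − (1 − 0.621264)(1 − 0.963869)(1 − 0.796124) = 0.9972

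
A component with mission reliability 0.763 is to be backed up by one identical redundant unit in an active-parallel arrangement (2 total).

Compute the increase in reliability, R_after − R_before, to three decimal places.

R_before = 0.763
R_after = 1 − (1 − 0.763)^2 = 0.944
ΔR = 0.944 − 0.763 = 0.181

0.181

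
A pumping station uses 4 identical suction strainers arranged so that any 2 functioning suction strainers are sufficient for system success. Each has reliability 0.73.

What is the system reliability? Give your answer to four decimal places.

0.9372

R = Σ_{i=2}^{4} C(4,i) p^i (1−p)^{4−i} with p = 0.73
C(4,2)·0.73^2·0.27^2 = 0.233090
C(4,3)·0.73^3·0.27^1 = 0.420138
C(4,4)·0.73^4·0.27^0 = 0.283982
Sum = 0.9372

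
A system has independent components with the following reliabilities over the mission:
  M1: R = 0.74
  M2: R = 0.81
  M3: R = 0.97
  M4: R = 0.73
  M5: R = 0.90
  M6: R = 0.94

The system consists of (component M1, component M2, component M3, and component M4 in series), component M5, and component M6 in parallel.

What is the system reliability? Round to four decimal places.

0.9965

Series (M1, M2, M3, and M4): 0.740000 × 0.810000 × 0.970000 × 0.730000 = 0.424435
Parallel ([0.424435], M5, and M6): 1 − (1 − 0.424435)(1 − 0.900000)(1 − 0.940000) = 0.9965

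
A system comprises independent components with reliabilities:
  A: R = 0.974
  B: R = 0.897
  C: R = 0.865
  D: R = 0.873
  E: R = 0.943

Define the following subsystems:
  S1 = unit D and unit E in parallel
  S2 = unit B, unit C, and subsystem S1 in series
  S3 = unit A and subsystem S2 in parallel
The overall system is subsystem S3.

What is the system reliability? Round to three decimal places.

0.994

Parallel (D and E): 1 − (1 − 0.87300)(1 − 0.94300) = 0.99276
Series (B, C, and [0.99276]): 0.89700 × 0.86500 × 0.99276 = 0.77029
Parallel (A and [0.77029]): 1 − (1 − 0.97400)(1 − 0.77029) = 0.994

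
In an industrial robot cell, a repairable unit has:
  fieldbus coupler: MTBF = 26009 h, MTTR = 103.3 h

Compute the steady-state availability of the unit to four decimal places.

0.9960

A(fieldbus coupler) = MTBF/(MTBF+MTTR) = 26009/(26009+103.3) = 0.9960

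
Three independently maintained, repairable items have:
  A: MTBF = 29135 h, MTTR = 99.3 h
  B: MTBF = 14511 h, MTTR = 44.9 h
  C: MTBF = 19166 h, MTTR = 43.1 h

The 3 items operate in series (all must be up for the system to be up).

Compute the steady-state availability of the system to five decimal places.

0.99130

A(A) = MTBF/(MTBF+MTTR) = 29135/(29135+99.3) = 0.996603
A(B) = MTBF/(MTBF+MTTR) = 14511/(14511+44.9) = 0.996915
A(C) = MTBF/(MTBF+MTTR) = 19166/(19166+43.1) = 0.997756
Series availability: 0.996603 × 0.996915 × 0.997756 = 0.99130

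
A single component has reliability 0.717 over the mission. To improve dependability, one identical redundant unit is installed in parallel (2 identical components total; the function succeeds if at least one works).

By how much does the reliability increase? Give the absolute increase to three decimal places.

0.203

R_before = 0.717
R_after = 1 − (1 − 0.717)^2 = 0.920
ΔR = 0.920 − 0.717 = 0.203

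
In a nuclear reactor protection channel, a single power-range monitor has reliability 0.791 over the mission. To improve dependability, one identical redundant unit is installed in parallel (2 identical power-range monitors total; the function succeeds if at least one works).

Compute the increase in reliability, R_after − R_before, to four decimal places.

0.1653

R_before = 0.791
R_after = 1 − (1 − 0.791)^2 = 0.9563
ΔR = 0.9563 − 0.791 = 0.1653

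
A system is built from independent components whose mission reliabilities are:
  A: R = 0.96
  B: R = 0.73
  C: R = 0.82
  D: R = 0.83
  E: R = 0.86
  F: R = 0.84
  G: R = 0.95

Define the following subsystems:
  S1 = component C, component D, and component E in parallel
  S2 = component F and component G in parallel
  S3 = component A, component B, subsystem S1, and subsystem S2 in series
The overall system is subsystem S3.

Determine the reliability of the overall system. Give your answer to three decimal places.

0.692

Parallel (C, D, and E): 1 − (1 − 0.82000)(1 − 0.83000)(1 − 0.86000) = 0.99572
Parallel (F and G): 1 − (1 − 0.84000)(1 − 0.95000) = 0.99200
Series (A, B, [0.99572], and [0.99200]): 0.96000 × 0.73000 × 0.99572 × 0.99200 = 0.692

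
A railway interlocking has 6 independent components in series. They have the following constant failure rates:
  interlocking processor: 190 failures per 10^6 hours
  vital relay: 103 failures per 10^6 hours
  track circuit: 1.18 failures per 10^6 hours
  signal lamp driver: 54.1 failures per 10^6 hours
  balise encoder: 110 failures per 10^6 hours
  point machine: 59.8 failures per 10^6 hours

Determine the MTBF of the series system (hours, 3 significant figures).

Series of exponential components: λ_sys = Σ λ_i
λ_sys = 0.000190 + 0.000103 + 0.00000118 + 0.0000541 + 0.000110 + 0.0000598 = 5.1808e-04 /h
MTBF = 1 / λ_sys = 1930 h

1930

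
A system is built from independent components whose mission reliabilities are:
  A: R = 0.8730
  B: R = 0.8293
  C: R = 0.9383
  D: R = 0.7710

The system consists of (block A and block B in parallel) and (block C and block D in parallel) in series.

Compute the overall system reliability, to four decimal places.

0.9645

Parallel (A and B): 1 − (1 − 0.873000)(1 − 0.829300) = 0.978321
Parallel (C and D): 1 − (1 − 0.938300)(1 − 0.771000) = 0.985871
Series ([0.978321] and [0.985871]): 0.978321 × 0.985871 = 0.9645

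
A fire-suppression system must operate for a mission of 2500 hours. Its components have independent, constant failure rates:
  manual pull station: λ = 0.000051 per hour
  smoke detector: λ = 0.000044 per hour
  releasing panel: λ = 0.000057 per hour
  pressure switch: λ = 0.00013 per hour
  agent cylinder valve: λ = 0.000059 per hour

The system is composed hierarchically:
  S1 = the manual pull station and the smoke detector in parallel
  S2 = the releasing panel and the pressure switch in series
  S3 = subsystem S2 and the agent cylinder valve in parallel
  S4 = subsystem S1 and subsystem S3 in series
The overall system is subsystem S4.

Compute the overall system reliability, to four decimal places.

R(manual pull station) = exp(−0.000051 × 2500) = 0.880293
R(smoke detector) = exp(−0.000044 × 2500) = 0.895834
R(releasing panel) = exp(−0.000057 × 2500) = 0.867188
R(pressure switch) = exp(−0.00013 × 2500) = 0.722527
R(agent cylinder valve) = exp(−0.000059 × 2500) = 0.862862
Parallel (manual pull station and smoke detector): 1 − (1 − 0.880293)(1 − 0.895834) = 0.987531
Series (releasing panel and pressure switch): 0.867188 × 0.722527 = 0.626567
Parallel ([0.626567] and agent cylinder valve): 1 − (1 − 0.626567)(1 − 0.862862) = 0.948788
Series ([0.987531] and [0.948788]): 0.987531 × 0.948788 = 0.9370

0.9370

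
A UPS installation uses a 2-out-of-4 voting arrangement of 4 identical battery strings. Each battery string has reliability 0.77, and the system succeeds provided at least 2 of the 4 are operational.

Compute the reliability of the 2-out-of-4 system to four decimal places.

R = Σ_{i=2}^{4} C(4,i) p^i (1−p)^{4−i} with p = 0.77
C(4,2)·0.77^2·0.23^2 = 0.188186
C(4,3)·0.77^3·0.23^1 = 0.420010
C(4,4)·0.77^4·0.23^0 = 0.351530
Sum = 0.9597

0.9597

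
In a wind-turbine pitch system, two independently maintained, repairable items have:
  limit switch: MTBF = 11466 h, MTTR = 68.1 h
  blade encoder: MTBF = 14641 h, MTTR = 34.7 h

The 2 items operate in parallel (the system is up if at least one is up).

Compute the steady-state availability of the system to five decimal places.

0.99999

A(limit switch) = MTBF/(MTBF+MTTR) = 11466/(11466+68.1) = 0.994096
A(blade encoder) = MTBF/(MTBF+MTTR) = 14641/(14641+34.7) = 0.997636
Parallel availability: 1 − (1 − 0.994096)(1 − 0.997636) = 0.99999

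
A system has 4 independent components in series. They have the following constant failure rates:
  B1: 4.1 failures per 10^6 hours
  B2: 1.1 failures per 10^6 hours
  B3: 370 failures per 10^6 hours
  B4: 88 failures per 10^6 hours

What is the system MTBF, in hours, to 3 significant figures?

2160

Series of exponential components: λ_sys = Σ λ_i
λ_sys = 0.0000041 + 0.0000011 + 0.00037 + 0.000088 = 4.6320e-04 /h
MTBF = 1 / λ_sys = 2160 h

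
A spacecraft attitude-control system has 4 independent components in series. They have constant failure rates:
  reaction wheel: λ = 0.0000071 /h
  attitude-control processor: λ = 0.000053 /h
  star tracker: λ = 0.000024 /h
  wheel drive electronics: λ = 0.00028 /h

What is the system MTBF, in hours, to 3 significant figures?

Series of exponential components: λ_sys = Σ λ_i
λ_sys = 0.0000071 + 0.000053 + 0.000024 + 0.00028 = 3.6410e-04 /h
MTBF = 1 / λ_sys = 2750 h

2750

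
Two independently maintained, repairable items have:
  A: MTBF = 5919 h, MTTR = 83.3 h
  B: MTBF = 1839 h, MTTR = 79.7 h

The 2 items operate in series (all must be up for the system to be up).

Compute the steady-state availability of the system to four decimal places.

0.9452

A(A) = MTBF/(MTBF+MTTR) = 5919/(5919+83.3) = 0.986122
A(B) = MTBF/(MTBF+MTTR) = 1839/(1839+79.7) = 0.958461
Series availability: 0.986122 × 0.958461 = 0.9452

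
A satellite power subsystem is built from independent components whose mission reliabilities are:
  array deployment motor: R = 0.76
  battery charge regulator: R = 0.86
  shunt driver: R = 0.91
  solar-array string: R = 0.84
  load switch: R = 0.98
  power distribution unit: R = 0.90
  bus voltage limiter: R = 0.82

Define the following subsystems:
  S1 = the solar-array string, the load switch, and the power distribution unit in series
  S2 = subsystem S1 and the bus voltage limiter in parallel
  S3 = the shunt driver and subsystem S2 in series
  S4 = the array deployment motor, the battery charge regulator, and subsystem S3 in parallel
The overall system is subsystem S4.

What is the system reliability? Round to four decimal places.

Series (solar-array string, load switch, and power distribution unit): 0.840000 × 0.980000 × 0.900000 = 0.740880
Parallel ([0.740880] and bus voltage limiter): 1 − (1 − 0.740880)(1 − 0.820000) = 0.953358
Series (shunt driver and [0.953358]): 0.910000 × 0.953358 = 0.867556
Parallel (array deployment motor, battery charge regulator, and [0.867556]): 1 − (1 − 0.760000)(1 − 0.860000)(1 − 0.867556) = 0.9955

0.9955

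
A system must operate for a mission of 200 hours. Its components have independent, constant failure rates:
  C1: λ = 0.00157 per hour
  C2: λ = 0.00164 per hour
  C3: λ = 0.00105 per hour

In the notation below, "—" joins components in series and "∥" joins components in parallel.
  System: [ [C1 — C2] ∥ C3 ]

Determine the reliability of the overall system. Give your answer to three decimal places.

0.910

R(C1) = exp(−0.00157 × 200) = 0.73052
R(C2) = exp(−0.00164 × 200) = 0.72036
R(C3) = exp(−0.00105 × 200) = 0.81058
Series (C1 and C2): 0.73052 × 0.72036 = 0.52624
Parallel ([0.52624] and C3): 1 − (1 − 0.52624)(1 − 0.81058) = 0.910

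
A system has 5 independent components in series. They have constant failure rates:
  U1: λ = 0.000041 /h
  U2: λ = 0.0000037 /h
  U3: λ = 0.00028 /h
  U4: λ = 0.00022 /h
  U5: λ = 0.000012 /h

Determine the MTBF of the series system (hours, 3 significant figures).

Series of exponential components: λ_sys = Σ λ_i
λ_sys = 0.000041 + 0.0000037 + 0.00028 + 0.00022 + 0.000012 = 5.5670e-04 /h
MTBF = 1 / λ_sys = 1800 h

1800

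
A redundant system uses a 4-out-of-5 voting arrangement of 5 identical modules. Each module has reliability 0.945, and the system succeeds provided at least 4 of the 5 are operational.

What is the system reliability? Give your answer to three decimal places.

R = Σ_{i=4}^{5} C(5,i) p^i (1−p)^{5−i} with p = 0.945
C(5,4)·0.945^4·0.055^1 = 0.21931
C(5,5)·0.945^5·0.055^0 = 0.75363
Sum = 0.973

0.973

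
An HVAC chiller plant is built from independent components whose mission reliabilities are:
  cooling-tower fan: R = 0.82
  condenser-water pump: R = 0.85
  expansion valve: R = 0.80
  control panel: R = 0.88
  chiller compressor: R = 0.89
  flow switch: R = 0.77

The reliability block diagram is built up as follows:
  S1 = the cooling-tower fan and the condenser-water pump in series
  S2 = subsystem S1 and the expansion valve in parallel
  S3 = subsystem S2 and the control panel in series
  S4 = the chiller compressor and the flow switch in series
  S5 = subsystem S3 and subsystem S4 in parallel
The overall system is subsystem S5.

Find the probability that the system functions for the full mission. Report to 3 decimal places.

0.945

Series (cooling-tower fan and condenser-water pump): 0.82000 × 0.85000 = 0.69700
Parallel ([0.69700] and expansion valve): 1 − (1 − 0.69700)(1 − 0.80000) = 0.93940
Series ([0.93940] and control panel): 0.93940 × 0.88000 = 0.82667
Series (chiller compressor and flow switch): 0.89000 × 0.77000 = 0.68530
Parallel ([0.82667] and [0.68530]): 1 − (1 − 0.82667)(1 − 0.68530) = 0.945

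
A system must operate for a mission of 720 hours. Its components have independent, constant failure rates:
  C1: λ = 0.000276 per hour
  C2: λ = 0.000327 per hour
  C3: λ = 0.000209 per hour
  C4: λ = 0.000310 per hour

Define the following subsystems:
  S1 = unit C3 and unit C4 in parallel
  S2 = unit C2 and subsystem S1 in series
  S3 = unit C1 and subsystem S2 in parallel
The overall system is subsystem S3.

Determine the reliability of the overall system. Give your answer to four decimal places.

R(C1) = exp(−0.000276 × 720) = 0.819779
R(C2) = exp(−0.000327 × 720) = 0.790223
R(C3) = exp(−0.000209 × 720) = 0.860295
R(C4) = exp(−0.000310 × 720) = 0.799955
Parallel (C3 and C4): 1 − (1 − 0.860295)(1 − 0.799955) = 0.972053
Series (C2 and [0.972053]): 0.790223 × 0.972053 = 0.768139
Parallel (C1 and [0.768139]): 1 − (1 − 0.819779)(1 − 0.768139) = 0.9582

0.9582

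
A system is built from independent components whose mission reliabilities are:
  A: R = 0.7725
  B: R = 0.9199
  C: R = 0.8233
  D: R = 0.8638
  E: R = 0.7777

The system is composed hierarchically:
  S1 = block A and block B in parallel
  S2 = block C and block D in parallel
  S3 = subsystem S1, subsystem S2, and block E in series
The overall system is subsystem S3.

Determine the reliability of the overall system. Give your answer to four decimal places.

0.7452

Parallel (A and B): 1 − (1 − 0.772500)(1 − 0.919900) = 0.981777
Parallel (C and D): 1 − (1 − 0.823300)(1 − 0.863800) = 0.975933
Series ([0.981777], [0.975933], and E): 0.981777 × 0.975933 × 0.777700 = 0.7452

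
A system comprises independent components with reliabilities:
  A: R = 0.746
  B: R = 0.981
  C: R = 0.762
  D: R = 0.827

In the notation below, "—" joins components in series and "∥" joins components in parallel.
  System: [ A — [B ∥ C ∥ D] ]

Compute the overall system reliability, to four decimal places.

Parallel (B, C, and D): 1 − (1 − 0.981000)(1 − 0.762000)(1 − 0.827000) = 0.999218
Series (A and [0.999218]): 0.746000 × 0.999218 = 0.7454

0.7454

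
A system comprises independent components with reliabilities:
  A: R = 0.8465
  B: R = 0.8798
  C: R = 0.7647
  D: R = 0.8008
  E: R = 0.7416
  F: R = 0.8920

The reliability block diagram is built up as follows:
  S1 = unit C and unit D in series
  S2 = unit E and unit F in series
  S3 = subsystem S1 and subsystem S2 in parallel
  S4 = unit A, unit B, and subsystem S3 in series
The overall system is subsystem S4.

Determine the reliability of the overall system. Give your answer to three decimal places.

Series (C and D): 0.76470 × 0.80080 = 0.61237
Series (E and F): 0.74160 × 0.89200 = 0.66151
Parallel ([0.61237] and [0.66151]): 1 − (1 − 0.61237)(1 − 0.66151) = 0.86879
Series (A, B, and [0.86879]): 0.84650 × 0.87980 × 0.86879 = 0.647

0.647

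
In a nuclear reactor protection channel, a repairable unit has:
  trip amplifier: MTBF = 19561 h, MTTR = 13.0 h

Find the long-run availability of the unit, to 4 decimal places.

0.9993

A(trip amplifier) = MTBF/(MTBF+MTTR) = 19561/(19561+13.0) = 0.9993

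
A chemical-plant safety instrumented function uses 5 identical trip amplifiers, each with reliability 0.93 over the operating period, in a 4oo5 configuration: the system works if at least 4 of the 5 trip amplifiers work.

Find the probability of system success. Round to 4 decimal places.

0.9575

R = Σ_{i=4}^{5} C(5,i) p^i (1−p)^{5−i} with p = 0.93
C(5,4)·0.93^4·0.07^1 = 0.261818
C(5,5)·0.93^5·0.07^0 = 0.695688
Sum = 0.9575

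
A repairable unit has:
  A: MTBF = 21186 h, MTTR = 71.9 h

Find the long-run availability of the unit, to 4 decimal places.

0.9966

A(A) = MTBF/(MTBF+MTTR) = 21186/(21186+71.9) = 0.9966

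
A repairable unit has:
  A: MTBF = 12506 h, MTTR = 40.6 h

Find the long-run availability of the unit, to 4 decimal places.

0.9968

A(A) = MTBF/(MTBF+MTTR) = 12506/(12506+40.6) = 0.9968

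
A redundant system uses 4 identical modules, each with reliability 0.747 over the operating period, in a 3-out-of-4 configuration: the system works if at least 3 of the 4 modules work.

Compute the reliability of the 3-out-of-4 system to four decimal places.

0.7332

R = Σ_{i=3}^{4} C(4,i) p^i (1−p)^{4−i} with p = 0.747
C(4,3)·0.747^3·0.253^1 = 0.421835
C(4,4)·0.747^4·0.253^0 = 0.311374
Sum = 0.7332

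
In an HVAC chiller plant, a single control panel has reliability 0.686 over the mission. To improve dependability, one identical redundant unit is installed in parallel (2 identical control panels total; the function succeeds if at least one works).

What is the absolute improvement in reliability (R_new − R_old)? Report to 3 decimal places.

R_before = 0.686
R_after = 1 − (1 − 0.686)^2 = 0.901
ΔR = 0.901 − 0.686 = 0.215

0.215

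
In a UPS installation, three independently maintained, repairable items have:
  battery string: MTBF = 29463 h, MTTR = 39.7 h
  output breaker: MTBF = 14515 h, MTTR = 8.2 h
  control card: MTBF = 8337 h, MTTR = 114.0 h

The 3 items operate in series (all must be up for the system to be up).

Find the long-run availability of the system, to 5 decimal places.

0.98463

A(battery string) = MTBF/(MTBF+MTTR) = 29463/(29463+39.7) = 0.998654
A(output breaker) = MTBF/(MTBF+MTTR) = 14515/(14515+8.2) = 0.999435
A(control card) = MTBF/(MTBF+MTTR) = 8337/(8337+114.0) = 0.986510
Series availability: 0.998654 × 0.999435 × 0.986510 = 0.98463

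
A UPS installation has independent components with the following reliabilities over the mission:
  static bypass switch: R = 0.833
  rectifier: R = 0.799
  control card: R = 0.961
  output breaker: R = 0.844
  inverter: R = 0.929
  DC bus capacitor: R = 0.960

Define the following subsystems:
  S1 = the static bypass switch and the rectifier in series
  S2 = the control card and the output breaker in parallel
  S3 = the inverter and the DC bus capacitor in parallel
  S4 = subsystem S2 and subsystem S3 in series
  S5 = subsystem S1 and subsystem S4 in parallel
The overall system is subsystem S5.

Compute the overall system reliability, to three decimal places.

0.997

Series (static bypass switch and rectifier): 0.83300 × 0.79900 = 0.66557
Parallel (control card and output breaker): 1 − (1 − 0.96100)(1 − 0.84400) = 0.99392
Parallel (inverter and DC bus capacitor): 1 − (1 − 0.92900)(1 − 0.96000) = 0.99716
Series ([0.99392] and [0.99716]): 0.99392 × 0.99716 = 0.99110
Parallel ([0.66557] and [0.99110]): 1 − (1 − 0.66557)(1 − 0.99110) = 0.997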